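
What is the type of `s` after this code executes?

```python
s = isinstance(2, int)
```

isinstance() returns bool

bool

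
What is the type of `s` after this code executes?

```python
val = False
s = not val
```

'not' always returns bool

bool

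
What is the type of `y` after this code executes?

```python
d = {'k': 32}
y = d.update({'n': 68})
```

dict.update() returns None

NoneType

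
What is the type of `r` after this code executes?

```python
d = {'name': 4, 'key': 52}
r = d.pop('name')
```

dict.pop() returns the value (int)

int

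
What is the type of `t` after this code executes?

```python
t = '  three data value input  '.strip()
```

str.strip() returns str

str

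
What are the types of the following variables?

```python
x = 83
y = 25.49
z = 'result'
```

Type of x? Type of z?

x is int; z is str

int, str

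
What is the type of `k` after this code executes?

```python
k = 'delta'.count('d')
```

str.count() returns int

int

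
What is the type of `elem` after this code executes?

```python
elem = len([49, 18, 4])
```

len() always returns int

int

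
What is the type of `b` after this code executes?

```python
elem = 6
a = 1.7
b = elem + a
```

int + float returns float (6 + 1.7 = 7.7)

float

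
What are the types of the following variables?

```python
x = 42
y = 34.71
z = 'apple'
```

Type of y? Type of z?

y is float; z is str

float, str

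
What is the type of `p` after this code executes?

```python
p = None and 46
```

'and' returns first falsy value (None)

NoneType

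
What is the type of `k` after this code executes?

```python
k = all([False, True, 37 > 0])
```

all() returns bool

bool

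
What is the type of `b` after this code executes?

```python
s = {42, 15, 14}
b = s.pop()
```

Popping from a set of ints returns int

int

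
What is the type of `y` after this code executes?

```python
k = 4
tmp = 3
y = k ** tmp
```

int ** positive int returns int (4 ** 3 = 64)

int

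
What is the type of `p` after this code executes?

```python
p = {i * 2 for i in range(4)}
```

A set comprehension {expr for x in iterable} produces a set

set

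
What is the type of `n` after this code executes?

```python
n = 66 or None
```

'or' returns first truthy value (66, int)

int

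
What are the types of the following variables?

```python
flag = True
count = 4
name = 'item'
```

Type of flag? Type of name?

flag is bool; name is str

bool, str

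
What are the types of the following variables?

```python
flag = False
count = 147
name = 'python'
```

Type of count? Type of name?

count is int; name is str

int, str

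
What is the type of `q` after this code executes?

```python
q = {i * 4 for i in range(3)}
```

A set comprehension {expr for x in iterable} produces a set

set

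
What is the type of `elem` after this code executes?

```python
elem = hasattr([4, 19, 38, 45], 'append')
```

hasattr() returns bool

bool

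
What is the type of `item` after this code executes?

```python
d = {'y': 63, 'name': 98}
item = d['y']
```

Accessing dict[str, int] with key 'y' returns int value 63

int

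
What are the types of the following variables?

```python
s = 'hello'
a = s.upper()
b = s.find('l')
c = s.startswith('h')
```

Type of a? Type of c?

str.upper() returns str; str.startswith() returns bool

str, bool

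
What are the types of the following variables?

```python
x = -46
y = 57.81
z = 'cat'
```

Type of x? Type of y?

x is int; y is float

int, float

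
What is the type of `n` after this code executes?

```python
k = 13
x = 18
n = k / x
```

int / int always returns float in Python 3 (13 / 18 = 0.722222)

float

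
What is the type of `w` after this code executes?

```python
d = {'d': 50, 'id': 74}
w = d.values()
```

.values() returns a dict_values view object

dict_values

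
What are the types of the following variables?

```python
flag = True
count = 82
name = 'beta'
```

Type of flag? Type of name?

flag is bool; name is str

bool, str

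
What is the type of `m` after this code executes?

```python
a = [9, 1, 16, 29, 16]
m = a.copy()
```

list.copy() returns list

list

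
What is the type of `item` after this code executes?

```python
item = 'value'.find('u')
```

str.find() returns int (index, or -1)

int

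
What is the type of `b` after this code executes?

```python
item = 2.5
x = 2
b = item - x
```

float - int returns float (2.5 - 2 = 0.5)

float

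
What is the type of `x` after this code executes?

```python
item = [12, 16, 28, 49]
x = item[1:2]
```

Slicing a list always returns a list

list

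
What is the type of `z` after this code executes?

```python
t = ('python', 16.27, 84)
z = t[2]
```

Index 2 of tuple is 84 which is int

int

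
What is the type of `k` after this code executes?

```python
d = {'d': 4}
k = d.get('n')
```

dict.get() returns None when key 'n' is not found and no default given

NoneType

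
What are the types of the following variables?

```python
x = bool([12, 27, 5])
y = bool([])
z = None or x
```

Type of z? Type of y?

None or <bool> returns the bool; bool() returns bool

bool, bool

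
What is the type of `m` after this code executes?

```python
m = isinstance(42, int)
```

isinstance() returns bool

bool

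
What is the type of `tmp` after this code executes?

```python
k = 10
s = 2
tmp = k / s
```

int / int always returns float in Python 3 (10 / 2 = 5)

float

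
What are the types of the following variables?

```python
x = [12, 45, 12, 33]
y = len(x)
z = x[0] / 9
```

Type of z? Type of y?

int / int returns float; len() returns int

float, int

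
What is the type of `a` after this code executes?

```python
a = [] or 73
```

'or' returns first truthy value (73, which is int)

int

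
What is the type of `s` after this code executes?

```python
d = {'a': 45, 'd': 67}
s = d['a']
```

Accessing dict[str, int] with key 'a' returns int value 45

int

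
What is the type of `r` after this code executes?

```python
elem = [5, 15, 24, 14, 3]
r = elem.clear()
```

list.clear() returns None

NoneType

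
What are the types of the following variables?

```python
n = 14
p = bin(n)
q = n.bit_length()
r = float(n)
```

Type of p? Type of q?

bin() returns str; int.bit_length() returns int

str, int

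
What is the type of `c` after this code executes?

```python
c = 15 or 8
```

'or' returns the first truthy value (15, which is int)

int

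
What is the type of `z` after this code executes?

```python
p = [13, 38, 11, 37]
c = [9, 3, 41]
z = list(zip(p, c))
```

list(zip(...)) returns a list of tuples

list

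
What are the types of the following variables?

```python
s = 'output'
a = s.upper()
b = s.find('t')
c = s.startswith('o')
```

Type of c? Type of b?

str.startswith() returns bool; str.find() returns int

bool, int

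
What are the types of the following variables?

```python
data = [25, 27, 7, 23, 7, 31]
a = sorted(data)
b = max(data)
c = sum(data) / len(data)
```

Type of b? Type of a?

max of ints returns int; sorted() returns list

int, list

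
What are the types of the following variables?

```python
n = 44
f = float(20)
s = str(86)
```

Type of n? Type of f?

n is int; f is float

int, float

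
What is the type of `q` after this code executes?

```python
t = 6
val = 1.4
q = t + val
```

int + float returns float (6 + 1.4 = 7.4)

float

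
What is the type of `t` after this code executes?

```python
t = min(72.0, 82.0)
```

min() of floats returns float

float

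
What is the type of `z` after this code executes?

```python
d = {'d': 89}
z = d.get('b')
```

dict.get() returns None when key 'b' is not found and no default given

NoneType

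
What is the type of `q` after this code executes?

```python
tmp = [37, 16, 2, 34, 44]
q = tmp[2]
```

Indexing a list of ints returns int (tmp[2] = 2)

int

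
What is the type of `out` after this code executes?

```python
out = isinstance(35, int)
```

isinstance() returns bool

bool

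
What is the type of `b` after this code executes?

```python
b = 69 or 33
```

'or' returns the first truthy value (69, which is int)

int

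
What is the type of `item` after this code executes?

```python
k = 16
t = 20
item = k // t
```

int // int returns int (16 // 20 = 0)

int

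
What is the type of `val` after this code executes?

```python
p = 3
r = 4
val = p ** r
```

int ** positive int returns int (3 ** 4 = 81)

int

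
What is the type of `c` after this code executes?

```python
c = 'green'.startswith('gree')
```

str.startswith() returns bool

bool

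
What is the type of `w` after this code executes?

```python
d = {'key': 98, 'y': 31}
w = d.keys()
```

.keys() returns a dict_keys view object

dict_keys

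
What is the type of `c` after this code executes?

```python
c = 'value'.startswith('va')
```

str.startswith() returns bool

bool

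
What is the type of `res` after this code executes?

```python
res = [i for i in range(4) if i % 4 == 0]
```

A list comprehension [...] produces a list

list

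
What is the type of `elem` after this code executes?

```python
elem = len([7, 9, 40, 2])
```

len() always returns int

int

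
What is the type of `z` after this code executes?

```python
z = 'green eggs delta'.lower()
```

str.lower() returns str

str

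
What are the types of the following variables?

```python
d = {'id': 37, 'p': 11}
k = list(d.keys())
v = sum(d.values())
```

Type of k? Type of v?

list(...) returns list; sum of int values returns int

list, int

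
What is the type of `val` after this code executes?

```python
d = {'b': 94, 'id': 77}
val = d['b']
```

Accessing dict[str, int] with key 'b' returns int value 94

int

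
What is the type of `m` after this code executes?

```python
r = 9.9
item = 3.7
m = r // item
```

float // float returns float (floor division preserves float type)

float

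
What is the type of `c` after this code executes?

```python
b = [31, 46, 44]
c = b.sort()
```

list.sort() returns None (sorts in place)

NoneType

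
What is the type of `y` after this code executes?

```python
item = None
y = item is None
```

'is' comparison returns bool

bool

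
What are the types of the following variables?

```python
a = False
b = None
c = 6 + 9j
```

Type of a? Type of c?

a is bool; c is complex

bool, complex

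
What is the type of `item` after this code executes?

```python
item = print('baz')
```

print() returns None

NoneType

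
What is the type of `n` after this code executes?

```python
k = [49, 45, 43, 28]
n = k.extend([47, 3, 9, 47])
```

list.extend() returns None

NoneType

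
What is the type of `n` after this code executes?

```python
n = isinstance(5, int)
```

isinstance() returns bool

bool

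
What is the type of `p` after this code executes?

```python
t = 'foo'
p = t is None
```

'is' comparison returns bool

bool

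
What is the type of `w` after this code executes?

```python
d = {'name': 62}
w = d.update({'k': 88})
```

dict.update() returns None

NoneType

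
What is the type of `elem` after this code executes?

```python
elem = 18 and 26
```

'and' returns the last value when all truthy (26, which is int)

int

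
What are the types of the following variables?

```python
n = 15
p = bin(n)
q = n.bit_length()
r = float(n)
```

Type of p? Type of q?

bin() returns str; int.bit_length() returns int

str, int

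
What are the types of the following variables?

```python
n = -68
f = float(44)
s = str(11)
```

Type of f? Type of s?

f is float; s is str

float, str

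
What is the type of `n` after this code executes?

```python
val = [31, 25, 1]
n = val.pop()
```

list.pop() returns the popped element (int here)

int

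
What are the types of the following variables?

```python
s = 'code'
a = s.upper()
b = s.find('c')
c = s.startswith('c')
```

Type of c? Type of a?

str.startswith() returns bool; str.upper() returns str

bool, str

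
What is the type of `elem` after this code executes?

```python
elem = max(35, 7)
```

max() of ints returns int

int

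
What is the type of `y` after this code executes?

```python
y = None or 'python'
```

'or' with None returns the other value ('python', str)

str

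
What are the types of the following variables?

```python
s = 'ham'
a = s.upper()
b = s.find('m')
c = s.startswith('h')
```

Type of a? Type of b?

str.upper() returns str; str.find() returns int

str, int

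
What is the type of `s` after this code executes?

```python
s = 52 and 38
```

'and' returns the last value when all truthy (38, which is int)

int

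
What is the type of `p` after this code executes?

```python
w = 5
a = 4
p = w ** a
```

int ** positive int returns int (5 ** 4 = 625)

int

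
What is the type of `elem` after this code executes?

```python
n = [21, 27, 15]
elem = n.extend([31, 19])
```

list.extend() returns None

NoneType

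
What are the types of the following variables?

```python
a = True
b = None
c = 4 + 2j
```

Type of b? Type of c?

b is NoneType; c is complex

NoneType, complex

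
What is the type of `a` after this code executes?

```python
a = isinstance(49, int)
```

isinstance() returns bool

bool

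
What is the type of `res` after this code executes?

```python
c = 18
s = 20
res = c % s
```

int % int returns int (18 % 20 = 18)

int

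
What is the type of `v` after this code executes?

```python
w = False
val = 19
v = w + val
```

bool + int returns int (False is 0, so 0 + 19 = 19)

int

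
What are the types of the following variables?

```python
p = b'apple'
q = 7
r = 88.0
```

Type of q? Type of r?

q is int; r is float

int, float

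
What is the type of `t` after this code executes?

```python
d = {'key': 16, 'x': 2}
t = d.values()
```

.values() returns a dict_values view object

dict_values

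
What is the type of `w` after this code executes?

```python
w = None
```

None has type NoneType

NoneType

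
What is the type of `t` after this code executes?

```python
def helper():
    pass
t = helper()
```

A function with no return statement returns None

NoneType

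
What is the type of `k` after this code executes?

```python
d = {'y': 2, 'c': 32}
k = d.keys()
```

.keys() returns a dict_keys view object

dict_keys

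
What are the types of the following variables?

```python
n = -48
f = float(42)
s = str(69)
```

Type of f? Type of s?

f is float; s is str

float, str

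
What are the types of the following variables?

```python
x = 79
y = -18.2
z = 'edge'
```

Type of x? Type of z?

x is int; z is str

int, str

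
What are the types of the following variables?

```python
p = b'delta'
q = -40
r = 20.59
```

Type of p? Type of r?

p is bytes; r is float

bytes, float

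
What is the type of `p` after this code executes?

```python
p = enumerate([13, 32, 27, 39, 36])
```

enumerate() returns an enumerate iterator object

enumerate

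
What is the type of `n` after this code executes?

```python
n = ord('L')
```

ord() returns int (Unicode code point)

int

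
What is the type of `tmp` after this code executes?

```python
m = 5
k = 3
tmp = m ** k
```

int ** positive int returns int (5 ** 3 = 125)

int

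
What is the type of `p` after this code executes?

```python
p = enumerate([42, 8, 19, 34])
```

enumerate() returns an enumerate iterator object

enumerate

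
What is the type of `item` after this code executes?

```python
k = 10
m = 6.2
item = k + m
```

int + float returns float (10 + 6.2 = 16.2)

float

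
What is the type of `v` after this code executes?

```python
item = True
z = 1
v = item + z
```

bool + int returns int (True is 1, so 1 + 1 = 2)

int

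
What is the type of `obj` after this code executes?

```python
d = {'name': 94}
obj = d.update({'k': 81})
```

dict.update() returns None

NoneType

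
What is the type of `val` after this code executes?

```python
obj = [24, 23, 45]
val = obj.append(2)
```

list.append() returns None (mutates in place)

NoneType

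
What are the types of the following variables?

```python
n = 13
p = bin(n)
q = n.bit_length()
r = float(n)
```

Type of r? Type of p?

float() returns float; bin() returns str

float, str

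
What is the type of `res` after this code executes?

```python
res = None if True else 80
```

Ternary: condition is True, if branch (None) taken → NoneType

NoneType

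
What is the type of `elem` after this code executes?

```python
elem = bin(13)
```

bin() returns str representation

str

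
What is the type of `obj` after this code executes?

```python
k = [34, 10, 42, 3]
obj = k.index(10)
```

list.index() returns int

int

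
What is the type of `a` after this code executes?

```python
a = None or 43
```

'or' with None returns the other value (43, int)

int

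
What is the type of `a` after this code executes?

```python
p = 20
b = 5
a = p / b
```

int / int always returns float in Python 3 (20 / 5 = 4)

float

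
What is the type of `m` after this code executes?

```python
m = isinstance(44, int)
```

isinstance() returns bool

bool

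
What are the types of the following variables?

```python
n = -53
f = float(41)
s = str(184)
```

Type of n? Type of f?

n is int; f is float

int, float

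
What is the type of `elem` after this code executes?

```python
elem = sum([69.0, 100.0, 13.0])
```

sum() of floats returns float

float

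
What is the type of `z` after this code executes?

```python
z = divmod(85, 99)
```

divmod() returns a tuple (quotient, remainder)

tuple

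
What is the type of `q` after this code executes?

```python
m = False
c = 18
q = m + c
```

bool + int returns int (False is 0, so 0 + 18 = 18)

int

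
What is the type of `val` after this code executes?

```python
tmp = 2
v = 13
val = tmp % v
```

int % int returns int (2 % 13 = 2)

int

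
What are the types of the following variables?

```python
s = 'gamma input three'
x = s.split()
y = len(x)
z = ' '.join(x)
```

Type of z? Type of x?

str.join() returns str; str.split() returns list

str, list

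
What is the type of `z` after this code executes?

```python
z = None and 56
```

'and' returns first falsy value (None)

NoneType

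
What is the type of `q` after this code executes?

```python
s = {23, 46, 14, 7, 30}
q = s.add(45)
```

set.add() returns None (mutates in place)

NoneType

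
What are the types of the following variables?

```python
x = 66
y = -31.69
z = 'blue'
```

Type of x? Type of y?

x is int; y is float

int, float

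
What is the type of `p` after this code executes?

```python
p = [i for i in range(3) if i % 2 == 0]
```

A list comprehension [...] produces a list

list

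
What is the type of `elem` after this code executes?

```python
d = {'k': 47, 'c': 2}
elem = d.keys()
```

.keys() returns a dict_keys view object

dict_keys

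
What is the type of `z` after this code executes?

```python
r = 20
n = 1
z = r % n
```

int % int returns int (20 % 1 = 0)

int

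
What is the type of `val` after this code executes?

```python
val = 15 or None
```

'or' returns first truthy value (15, int)

int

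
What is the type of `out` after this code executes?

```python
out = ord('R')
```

ord() returns int (Unicode code point)

int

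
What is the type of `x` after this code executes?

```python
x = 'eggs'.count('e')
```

str.count() returns int

int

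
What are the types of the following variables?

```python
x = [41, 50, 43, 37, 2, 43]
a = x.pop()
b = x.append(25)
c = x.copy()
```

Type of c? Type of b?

list.copy() returns list; list.append() returns None

list, NoneType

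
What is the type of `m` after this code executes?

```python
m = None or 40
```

'or' with None returns the other value (40, int)

int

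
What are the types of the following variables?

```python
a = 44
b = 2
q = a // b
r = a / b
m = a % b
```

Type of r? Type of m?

int / int returns float; int % int returns int

float, int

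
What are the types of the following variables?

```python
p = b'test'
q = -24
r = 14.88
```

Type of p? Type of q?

p is bytes; q is int

bytes, int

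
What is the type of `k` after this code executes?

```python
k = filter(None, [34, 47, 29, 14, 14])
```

filter() returns a filter iterator object

filter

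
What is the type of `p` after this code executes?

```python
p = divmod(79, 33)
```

divmod() returns a tuple (quotient, remainder)

tuple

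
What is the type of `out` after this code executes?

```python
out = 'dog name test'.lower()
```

str.lower() returns str

str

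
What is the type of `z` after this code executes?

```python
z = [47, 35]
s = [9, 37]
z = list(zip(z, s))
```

list(zip(...)) returns a list of tuples

list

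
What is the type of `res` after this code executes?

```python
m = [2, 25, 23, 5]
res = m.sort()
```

list.sort() returns None (sorts in place)

NoneType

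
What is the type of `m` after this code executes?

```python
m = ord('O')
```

ord() returns int (Unicode code point)

int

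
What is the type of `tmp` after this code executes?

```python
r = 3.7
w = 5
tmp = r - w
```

float - int returns float (3.7 - 5 = -1.3)

float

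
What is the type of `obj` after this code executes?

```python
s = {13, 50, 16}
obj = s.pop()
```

Popping from a set of ints returns int

int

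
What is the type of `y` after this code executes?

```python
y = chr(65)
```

chr() returns str (single character)

str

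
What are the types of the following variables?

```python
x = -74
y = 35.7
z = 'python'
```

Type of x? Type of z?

x is int; z is str

int, str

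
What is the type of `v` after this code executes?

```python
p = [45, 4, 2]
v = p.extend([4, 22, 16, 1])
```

list.extend() returns None

NoneType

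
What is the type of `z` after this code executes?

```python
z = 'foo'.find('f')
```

str.find() returns int (index, or -1)

int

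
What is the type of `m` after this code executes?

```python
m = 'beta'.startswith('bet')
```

str.startswith() returns bool

bool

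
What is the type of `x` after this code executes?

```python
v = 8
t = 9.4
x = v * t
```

int * float returns float (8 * 9.4 = 75.2)

float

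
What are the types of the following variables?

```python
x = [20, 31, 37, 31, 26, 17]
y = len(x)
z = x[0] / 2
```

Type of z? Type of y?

int / int returns float; len() returns int

float, int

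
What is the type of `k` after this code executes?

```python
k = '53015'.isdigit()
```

str.isdigit() returns bool

bool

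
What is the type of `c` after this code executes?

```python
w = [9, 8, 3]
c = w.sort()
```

list.sort() returns None (sorts in place)

NoneType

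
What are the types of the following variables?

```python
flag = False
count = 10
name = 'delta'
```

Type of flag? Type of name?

flag is bool; name is str

bool, str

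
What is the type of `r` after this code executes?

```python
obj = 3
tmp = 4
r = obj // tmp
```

int // int returns int (3 // 4 = 0)

int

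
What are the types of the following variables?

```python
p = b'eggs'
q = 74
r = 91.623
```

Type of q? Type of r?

q is int; r is float

int, float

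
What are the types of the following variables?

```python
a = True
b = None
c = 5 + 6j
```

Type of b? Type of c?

b is NoneType; c is complex

NoneType, complex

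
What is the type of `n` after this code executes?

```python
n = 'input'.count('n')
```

str.count() returns int

int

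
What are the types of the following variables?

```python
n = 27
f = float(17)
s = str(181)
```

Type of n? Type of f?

n is int; f is float

int, float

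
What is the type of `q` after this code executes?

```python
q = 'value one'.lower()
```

str.lower() returns str

str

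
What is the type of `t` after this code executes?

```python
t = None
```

None has type NoneType

NoneType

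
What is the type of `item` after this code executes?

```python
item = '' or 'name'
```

'or' returns first truthy value ('name', which is str)

str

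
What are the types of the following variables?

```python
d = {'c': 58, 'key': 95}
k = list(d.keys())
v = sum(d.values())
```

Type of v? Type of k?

sum of int values returns int; list(...) returns list

int, list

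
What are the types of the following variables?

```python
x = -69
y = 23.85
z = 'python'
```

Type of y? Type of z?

y is float; z is str

float, str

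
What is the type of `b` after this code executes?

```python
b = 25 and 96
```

'and' returns the last value when all truthy (96, which is int)

int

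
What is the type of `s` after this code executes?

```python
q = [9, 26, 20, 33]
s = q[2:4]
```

Slicing a list always returns a list

list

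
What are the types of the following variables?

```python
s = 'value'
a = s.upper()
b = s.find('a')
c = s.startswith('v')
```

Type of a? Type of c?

str.upper() returns str; str.startswith() returns bool

str, bool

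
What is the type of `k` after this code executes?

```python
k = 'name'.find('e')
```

str.find() returns int (index, or -1)

int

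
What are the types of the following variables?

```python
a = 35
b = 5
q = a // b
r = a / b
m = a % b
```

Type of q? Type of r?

int // int returns int; int / int returns float

int, float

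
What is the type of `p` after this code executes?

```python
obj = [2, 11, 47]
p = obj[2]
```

Indexing a list of ints returns int (obj[2] = 47)

int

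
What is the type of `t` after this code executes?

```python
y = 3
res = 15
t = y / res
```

int / int always returns float in Python 3 (3 / 15 = 0.2)

float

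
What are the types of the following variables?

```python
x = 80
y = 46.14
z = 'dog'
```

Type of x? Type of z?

x is int; z is str

int, str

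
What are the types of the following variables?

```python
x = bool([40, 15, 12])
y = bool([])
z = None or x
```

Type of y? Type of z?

bool() returns bool; None or <bool> returns the bool

bool, bool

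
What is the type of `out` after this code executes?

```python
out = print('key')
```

print() returns None

NoneType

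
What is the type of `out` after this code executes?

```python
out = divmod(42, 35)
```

divmod() returns a tuple (quotient, remainder)

tuple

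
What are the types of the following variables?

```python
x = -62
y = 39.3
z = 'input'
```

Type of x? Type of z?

x is int; z is str

int, str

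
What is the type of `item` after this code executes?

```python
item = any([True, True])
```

any() returns bool

bool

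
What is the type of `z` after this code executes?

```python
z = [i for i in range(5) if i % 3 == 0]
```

A list comprehension [...] produces a list

list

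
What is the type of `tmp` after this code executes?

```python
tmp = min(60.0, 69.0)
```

min() of floats returns float

float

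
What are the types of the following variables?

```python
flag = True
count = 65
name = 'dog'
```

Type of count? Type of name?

count is int; name is str

int, str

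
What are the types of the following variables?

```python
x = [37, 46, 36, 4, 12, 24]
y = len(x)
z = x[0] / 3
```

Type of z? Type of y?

int / int returns float; len() returns int

float, int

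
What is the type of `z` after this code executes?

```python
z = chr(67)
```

chr() returns str (single character)

str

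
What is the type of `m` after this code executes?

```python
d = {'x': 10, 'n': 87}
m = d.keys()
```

.keys() returns a dict_keys view object

dict_keys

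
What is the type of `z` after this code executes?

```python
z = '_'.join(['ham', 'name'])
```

str.join() returns str

str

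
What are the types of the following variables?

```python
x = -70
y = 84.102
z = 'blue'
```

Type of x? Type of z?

x is int; z is str

int, str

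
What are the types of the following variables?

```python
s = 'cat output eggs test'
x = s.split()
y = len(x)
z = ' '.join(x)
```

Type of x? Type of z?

str.split() returns list; str.join() returns str

list, str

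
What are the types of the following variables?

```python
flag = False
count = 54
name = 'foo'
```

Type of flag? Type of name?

flag is bool; name is str

bool, str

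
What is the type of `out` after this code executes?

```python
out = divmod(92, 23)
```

divmod() returns a tuple (quotient, remainder)

tuple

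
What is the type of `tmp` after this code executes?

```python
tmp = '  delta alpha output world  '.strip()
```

str.strip() returns str

str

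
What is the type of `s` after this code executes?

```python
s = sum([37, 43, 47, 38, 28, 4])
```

sum() of ints returns int

int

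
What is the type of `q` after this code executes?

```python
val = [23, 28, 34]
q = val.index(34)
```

list.index() returns int

int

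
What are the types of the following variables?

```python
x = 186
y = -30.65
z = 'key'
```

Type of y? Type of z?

y is float; z is str

float, str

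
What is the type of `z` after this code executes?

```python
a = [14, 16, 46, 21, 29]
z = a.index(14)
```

list.index() returns int

int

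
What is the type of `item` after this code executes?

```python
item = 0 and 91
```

'and' returns the first falsy value (0, which is int)

int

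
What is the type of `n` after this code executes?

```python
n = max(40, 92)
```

max() of ints returns int

int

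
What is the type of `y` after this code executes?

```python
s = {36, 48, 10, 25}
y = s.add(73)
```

set.add() returns None (mutates in place)

NoneType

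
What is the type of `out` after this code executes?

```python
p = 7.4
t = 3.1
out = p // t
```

float // float returns float (floor division preserves float type)

float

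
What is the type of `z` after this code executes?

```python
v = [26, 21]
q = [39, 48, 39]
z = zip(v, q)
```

zip() returns a zip iterator object

zip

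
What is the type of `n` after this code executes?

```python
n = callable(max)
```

callable() returns bool

bool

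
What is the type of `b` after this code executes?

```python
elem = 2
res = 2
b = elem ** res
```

int ** positive int returns int (2 ** 2 = 4)

int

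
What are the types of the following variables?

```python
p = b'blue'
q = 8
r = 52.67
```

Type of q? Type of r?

q is int; r is float

int, float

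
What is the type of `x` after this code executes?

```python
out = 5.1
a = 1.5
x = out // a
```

float // float returns float (floor division preserves float type)

float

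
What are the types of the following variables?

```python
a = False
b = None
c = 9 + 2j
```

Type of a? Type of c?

a is bool; c is complex

bool, complex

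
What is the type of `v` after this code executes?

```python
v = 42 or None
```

'or' returns first truthy value (42, int)

int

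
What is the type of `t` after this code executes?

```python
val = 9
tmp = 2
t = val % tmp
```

int % int returns int (9 % 2 = 1)

int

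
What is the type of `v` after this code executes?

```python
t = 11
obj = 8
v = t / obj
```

int / int always returns float in Python 3 (11 / 8 = 1.375)

float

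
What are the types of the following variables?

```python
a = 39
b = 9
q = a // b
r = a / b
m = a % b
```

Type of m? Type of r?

int % int returns int; int / int returns float

int, float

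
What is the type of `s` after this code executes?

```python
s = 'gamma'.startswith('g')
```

str.startswith() returns bool

bool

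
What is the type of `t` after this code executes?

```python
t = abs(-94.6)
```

abs() of float returns float

float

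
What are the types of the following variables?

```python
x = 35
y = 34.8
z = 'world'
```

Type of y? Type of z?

y is float; z is str

float, str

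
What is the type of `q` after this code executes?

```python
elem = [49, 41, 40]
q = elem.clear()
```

list.clear() returns None

NoneType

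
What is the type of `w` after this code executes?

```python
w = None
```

None has type NoneType

NoneType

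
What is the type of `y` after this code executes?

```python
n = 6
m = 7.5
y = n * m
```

int * float returns float (6 * 7.5 = 45.0)

float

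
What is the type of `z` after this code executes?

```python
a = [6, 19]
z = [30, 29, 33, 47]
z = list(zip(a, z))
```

list(zip(...)) returns a list of tuples

list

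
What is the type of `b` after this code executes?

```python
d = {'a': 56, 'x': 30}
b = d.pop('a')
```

dict.pop() returns the value (int)

int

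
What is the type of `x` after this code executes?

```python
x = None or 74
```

'or' with None returns the other value (74, int)

int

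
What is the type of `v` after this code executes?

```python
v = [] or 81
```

'or' returns first truthy value (81, which is int)

int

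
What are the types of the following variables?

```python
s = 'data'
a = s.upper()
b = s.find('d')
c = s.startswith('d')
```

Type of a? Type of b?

str.upper() returns str; str.find() returns int

str, int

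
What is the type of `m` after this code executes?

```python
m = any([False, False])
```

any() returns bool

bool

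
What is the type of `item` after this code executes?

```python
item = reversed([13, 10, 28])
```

reversed() on a list returns a list_reverseiterator

list_reverseiterator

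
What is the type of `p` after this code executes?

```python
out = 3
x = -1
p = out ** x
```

int ** negative int returns float

float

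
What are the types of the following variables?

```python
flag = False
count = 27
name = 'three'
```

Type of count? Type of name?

count is int; name is str

int, str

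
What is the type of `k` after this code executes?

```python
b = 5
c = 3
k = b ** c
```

int ** positive int returns int (5 ** 3 = 125)

int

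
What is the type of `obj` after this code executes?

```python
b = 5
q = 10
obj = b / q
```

int / int always returns float in Python 3 (5 / 10 = 0.5)

float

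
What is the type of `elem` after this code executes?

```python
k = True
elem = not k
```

'not' always returns bool

bool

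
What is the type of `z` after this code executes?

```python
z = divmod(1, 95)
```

divmod() returns a tuple (quotient, remainder)

tuple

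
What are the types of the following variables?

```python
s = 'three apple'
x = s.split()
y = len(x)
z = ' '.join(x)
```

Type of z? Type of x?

str.join() returns str; str.split() returns list

str, list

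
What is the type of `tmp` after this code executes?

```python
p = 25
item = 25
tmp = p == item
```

Equality comparison returns bool

bool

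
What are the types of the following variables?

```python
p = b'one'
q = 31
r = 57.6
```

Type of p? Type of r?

p is bytes; r is float

bytes, float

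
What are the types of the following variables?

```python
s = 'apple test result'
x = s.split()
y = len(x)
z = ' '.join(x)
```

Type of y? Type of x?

len() returns int; str.split() returns list

int, list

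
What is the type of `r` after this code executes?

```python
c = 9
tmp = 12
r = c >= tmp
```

Comparison operators return bool

bool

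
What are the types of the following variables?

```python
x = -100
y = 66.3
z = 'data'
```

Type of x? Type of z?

x is int; z is str

int, str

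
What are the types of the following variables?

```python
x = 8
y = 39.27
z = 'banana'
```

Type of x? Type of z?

x is int; z is str

int, str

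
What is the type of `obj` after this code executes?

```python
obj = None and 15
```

'and' returns first falsy value (None)

NoneType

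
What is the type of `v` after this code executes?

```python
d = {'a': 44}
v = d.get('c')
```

dict.get() returns None when key 'c' is not found and no default given

NoneType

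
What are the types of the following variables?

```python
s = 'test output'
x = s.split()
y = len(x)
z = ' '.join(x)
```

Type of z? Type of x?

str.join() returns str; str.split() returns list

str, list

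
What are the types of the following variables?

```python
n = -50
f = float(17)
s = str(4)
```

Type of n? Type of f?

n is int; f is float

int, float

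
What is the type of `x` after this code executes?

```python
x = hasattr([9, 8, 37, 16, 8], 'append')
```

hasattr() returns bool

bool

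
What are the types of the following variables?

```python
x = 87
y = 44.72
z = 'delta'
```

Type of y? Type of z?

y is float; z is str

float, str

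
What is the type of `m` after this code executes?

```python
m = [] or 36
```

'or' returns first truthy value (36, which is int)

int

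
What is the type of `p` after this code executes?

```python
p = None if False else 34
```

Ternary: condition is False, else branch (34) taken → int

int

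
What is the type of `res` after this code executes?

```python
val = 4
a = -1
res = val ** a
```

int ** negative int returns float

float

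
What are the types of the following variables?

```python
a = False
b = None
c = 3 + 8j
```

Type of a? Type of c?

a is bool; c is complex

bool, complex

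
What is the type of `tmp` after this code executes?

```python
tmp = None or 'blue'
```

'or' with None returns the other value ('blue', str)

str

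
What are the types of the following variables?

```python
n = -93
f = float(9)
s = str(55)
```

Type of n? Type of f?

n is int; f is float

int, float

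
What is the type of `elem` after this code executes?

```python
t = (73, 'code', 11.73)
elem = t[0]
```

Index 0 of tuple is 73 which is int

int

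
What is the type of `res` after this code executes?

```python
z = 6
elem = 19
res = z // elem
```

int // int returns int (6 // 19 = 0)

int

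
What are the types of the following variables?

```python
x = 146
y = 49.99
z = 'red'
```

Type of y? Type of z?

y is float; z is str

float, str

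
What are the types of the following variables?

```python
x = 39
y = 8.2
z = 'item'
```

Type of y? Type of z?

y is float; z is str

float, str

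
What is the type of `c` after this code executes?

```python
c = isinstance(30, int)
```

isinstance() returns bool

bool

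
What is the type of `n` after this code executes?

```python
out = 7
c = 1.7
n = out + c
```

int + float returns float (7 + 1.7 = 8.7)

float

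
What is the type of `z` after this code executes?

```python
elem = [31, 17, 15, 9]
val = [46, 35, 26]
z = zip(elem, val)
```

zip() returns a zip iterator object

zip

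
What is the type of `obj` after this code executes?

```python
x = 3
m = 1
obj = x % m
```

int % int returns int (3 % 1 = 0)

int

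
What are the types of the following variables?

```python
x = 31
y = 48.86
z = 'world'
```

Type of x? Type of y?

x is int; y is float

int, float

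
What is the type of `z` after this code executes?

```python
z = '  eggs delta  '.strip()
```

str.strip() returns str

str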